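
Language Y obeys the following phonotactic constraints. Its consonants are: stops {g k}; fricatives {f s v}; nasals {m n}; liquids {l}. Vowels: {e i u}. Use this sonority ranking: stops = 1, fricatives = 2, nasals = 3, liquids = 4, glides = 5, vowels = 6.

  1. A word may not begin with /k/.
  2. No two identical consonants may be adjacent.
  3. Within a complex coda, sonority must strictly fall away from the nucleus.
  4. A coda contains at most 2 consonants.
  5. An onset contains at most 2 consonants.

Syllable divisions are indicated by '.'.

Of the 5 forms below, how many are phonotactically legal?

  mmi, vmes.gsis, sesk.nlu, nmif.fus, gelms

2

mmi — violates constraint 2: adjacent identical consonants /mm/ → phonotactically illegal
vmes.gsis — σ1 onset /vm/ (2C), coda /s/ ok; σ2 onset /gs/ (2C), coda /s/ ok → phonotactically legal
sesk.nlu — σ1 onset /s/, coda /sk/ (2→1 falls) ok; σ2 onset /nl/ (2C), coda /∅/ ok → phonotactically legal
nmif.fus — violates constraint 2: adjacent identical consonants /ff/ → phonotactically illegal
gelms — violates constraint 4: syllable 1 coda /lms/ has 3 consonants (> 2) → phonotactically illegal
Phonotactically legal: vmes.gsis, sesk.nlu → 2.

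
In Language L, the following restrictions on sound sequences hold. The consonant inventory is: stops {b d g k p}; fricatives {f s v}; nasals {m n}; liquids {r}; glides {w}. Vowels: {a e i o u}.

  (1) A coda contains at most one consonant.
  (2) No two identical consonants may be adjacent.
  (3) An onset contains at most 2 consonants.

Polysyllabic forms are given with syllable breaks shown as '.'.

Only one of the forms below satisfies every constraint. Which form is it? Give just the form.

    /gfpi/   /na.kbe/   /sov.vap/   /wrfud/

/na.kbe/

/gfpi/ — violates constraint 3: syllable 1 onset /gfp/ has 3 consonants (> 2) → illicit
/na.kbe/ — σ1 onset /n/, coda /∅/ ok; σ2 onset /kb/ (2C), coda /∅/ ok → licit
/sov.vap/ — violates constraint 2: adjacent identical consonants /vv/ → illicit
/wrfud/ — violates constraint 3: syllable 1 onset /wrf/ has 3 consonants (> 2) → illicit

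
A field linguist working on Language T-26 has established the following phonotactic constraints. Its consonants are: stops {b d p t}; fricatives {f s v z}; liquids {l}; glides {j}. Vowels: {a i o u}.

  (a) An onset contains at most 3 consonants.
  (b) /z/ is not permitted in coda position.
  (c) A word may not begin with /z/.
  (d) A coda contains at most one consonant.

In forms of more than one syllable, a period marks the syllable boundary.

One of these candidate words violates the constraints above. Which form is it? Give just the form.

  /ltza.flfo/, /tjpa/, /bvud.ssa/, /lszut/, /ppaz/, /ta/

/ltza.flfo/ — σ1 onset /ltz/ (3C), coda /∅/ ok; σ2 onset /flf/ (3C), coda /∅/ ok → permitted
/tjpa/ — σ1 onset /tjp/ (3C), coda /∅/ ok → permitted
/bvud.ssa/ — σ1 onset /bv/ (2C), coda /d/ ok; σ2 onset /ss/ (2C), coda /∅/ ok → permitted
/lszut/ — σ1 onset /lsz/ (3C), coda /t/ ok → permitted
/ppaz/ — violates constraint (b): syllable 1 coda contains /z/ → not permitted
/ta/ — σ1 onset /t/, coda /∅/ ok → permitted

/ppaz/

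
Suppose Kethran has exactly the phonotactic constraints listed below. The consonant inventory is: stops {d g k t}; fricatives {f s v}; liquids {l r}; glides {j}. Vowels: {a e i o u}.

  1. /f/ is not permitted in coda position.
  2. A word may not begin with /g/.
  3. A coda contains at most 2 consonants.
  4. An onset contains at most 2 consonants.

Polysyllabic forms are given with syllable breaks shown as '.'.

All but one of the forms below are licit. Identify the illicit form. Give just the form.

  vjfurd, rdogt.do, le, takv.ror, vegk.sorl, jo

vjfurd

vjfurd — violates constraint 4: syllable 1 onset /vjf/ has 3 consonants (> 2) → illicit
rdogt.do — σ1 onset /rd/ (2C), coda /gt/ (2C) ok; σ2 onset /d/, coda /∅/ ok → licit
le — σ1 onset /l/, coda /∅/ ok → licit
takv.ror — σ1 onset /t/, coda /kv/ (2C) ok; σ2 onset /r/, coda /r/ ok → licit
vegk.sorl — σ1 onset /v/, coda /gk/ (2C) ok; σ2 onset /s/, coda /rl/ (2C) ok → licit
jo — σ1 onset /j/, coda /∅/ ok → licit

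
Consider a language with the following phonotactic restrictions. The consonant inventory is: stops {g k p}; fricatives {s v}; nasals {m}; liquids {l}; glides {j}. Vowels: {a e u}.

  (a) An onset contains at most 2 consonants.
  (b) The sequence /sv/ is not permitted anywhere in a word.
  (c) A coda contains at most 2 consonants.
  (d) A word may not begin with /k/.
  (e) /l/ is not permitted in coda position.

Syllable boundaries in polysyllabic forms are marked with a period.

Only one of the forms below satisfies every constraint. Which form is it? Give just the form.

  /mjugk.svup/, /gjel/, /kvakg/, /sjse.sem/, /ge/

/mjugk.svup/ — violates constraint (b): contains banned sequence /sv/ → not permitted
/gjel/ — violates constraint (e): syllable 1 coda contains /l/ → not permitted
/kvakg/ — violates constraint (d): word begins with /k/ → not permitted
/sjse.sem/ — violates constraint (a): syllable 1 onset /sjs/ has 3 consonants (> 2) → not permitted
/ge/ — σ1 onset /g/, coda /∅/ ok → permitted

/ge/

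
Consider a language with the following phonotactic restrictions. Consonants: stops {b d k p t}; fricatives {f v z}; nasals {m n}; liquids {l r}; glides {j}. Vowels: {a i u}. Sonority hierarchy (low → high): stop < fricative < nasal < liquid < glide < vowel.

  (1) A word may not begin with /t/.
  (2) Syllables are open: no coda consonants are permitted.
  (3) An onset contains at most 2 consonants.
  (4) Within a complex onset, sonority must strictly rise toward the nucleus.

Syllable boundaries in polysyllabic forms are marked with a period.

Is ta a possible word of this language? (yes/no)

ta — violates constraint 1: word begins with /t/ → ill-formed

no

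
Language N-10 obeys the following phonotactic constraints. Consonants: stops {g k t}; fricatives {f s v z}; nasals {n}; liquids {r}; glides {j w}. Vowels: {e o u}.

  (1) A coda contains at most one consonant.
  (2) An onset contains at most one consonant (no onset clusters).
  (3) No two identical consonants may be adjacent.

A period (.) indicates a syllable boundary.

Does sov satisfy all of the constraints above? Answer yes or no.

sov — σ1 onset /s/, coda /v/ ok → well-formed

yes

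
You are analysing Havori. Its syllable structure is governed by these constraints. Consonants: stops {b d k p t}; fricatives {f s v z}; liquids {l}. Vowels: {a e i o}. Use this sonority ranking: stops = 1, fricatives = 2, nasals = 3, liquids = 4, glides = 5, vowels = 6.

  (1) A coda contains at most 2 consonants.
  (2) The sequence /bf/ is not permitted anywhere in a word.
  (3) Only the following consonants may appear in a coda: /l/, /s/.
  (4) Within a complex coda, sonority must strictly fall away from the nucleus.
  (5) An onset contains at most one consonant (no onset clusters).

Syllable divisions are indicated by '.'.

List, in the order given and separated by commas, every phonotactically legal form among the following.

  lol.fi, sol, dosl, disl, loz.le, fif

lol.fi — σ1 onset /l/, coda /l/ ok; σ2 onset /f/, coda /∅/ ok → phonotactically legal
sol — σ1 onset /s/, coda /l/ ok → phonotactically legal
dosl — violates constraint 4: syllable 1 coda /sl/: /s/ (fricative, 2) → /l/ (liquid, 4) does not fall → phonotactically illegal
disl — violates constraint 4: syllable 1 coda /sl/: /s/ (fricative, 2) → /l/ (liquid, 4) does not fall → phonotactically illegal
loz.le — violates constraint 3: syllable 1 coda contains /z/, which is not a licensed coda consonant → phonotactically illegal
fif — violates constraint 3: syllable 1 coda contains /f/, which is not a licensed coda consonant → phonotactically illegal

lol.fi, sol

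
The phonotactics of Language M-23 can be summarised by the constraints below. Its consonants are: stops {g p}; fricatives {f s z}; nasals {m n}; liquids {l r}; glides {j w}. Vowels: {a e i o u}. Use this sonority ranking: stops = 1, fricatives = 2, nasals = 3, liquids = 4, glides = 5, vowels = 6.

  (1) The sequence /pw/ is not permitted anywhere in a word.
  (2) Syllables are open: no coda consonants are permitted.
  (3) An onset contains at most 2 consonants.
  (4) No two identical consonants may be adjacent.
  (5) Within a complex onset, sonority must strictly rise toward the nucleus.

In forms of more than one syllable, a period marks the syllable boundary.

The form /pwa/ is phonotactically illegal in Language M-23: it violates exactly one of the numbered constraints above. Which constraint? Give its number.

1

/pwa/: contains banned sequence /pw/.
This is a violation of constraint 1: "The sequence /pw/ is not permitted anywhere in a word."
The remaining constraints (2, 3, 4, 5) are satisfied.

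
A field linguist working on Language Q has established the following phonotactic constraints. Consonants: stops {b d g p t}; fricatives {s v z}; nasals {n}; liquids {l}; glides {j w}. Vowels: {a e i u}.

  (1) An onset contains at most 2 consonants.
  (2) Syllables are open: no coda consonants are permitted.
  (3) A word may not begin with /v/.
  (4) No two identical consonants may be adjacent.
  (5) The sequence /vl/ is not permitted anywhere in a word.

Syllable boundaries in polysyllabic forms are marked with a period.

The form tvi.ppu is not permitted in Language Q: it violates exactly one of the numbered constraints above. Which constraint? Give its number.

tvi.ppu: adjacent identical consonants /pp/.
This is a violation of constraint 4: "No two identical consonants may be adjacent."
The remaining constraints (1, 2, 3, 5) are satisfied.

4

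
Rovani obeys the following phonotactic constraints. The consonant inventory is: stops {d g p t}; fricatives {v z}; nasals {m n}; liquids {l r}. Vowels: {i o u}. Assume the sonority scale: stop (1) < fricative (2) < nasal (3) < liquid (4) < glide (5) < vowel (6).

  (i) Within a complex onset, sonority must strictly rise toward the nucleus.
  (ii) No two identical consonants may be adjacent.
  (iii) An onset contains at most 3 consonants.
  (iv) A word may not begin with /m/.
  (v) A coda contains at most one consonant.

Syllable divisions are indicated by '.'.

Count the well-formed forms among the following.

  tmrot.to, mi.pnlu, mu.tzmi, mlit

0

tmrot.to — violates constraint (ii): adjacent identical consonants /tt/ → ill-formed
mi.pnlu — violates constraint (iv): word begins with /m/ → ill-formed
mu.tzmi — violates constraint (iv): word begins with /m/ → ill-formed
mlit — violates constraint (iv): word begins with /m/ → ill-formed
No form is well-formed → 0.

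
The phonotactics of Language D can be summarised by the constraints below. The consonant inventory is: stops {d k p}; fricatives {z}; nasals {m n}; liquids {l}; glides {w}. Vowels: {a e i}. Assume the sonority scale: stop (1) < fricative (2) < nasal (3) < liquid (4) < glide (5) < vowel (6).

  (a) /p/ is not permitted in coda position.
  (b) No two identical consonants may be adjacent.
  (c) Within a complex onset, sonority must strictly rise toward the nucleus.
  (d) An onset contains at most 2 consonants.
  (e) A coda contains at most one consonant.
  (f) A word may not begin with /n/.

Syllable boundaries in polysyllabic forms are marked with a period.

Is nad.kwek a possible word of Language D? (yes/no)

no

nad.kwek — violates constraint (f): word begins with /n/ → illicit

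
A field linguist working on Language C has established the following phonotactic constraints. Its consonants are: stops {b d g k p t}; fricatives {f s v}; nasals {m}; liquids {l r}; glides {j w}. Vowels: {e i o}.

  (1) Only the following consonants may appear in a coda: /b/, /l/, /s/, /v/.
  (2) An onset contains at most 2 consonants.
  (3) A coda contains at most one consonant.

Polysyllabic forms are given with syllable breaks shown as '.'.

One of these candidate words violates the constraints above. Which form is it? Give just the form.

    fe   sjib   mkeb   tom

tom

fe — σ1 onset /f/, coda /∅/ ok → permitted
sjib — σ1 onset /sj/ (2C), coda /b/ ok → permitted
mkeb — σ1 onset /mk/ (2C), coda /b/ ok → permitted
tom — violates constraint 1: syllable 1 coda contains /m/, which is not a licensed coda consonant → not permitted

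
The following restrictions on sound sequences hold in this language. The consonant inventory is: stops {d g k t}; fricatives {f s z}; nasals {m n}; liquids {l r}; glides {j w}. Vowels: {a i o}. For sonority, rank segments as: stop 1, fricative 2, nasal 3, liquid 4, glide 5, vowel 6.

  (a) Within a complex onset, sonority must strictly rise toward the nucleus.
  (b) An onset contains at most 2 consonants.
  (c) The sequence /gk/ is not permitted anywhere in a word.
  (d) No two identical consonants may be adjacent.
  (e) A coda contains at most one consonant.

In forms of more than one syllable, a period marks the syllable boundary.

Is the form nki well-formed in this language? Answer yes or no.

no

nki — violates constraint (a): syllable 1 onset /nk/: /n/ (nasal, 3) → /k/ (stop, 1) does not rise → ill-formed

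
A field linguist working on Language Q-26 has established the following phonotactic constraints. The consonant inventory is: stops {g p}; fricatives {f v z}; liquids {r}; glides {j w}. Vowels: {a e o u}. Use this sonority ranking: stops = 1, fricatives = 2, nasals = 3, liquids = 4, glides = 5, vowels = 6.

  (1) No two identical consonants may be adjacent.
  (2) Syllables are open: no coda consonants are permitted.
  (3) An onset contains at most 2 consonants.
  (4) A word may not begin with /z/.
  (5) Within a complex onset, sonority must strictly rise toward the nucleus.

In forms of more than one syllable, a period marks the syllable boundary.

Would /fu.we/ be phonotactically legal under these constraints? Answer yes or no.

/fu.we/ — σ1 onset /f/, coda /∅/ ok; σ2 onset /w/, coda /∅/ ok → phonotactically legal

yes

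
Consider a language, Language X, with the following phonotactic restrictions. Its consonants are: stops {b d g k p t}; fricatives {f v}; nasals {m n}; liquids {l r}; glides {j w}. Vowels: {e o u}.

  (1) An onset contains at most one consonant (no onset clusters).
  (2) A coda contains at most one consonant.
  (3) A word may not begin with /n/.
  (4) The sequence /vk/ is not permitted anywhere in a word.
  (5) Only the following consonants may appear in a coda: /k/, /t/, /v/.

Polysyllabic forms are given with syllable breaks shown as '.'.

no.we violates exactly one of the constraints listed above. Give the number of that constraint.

3

no.we: word begins with /n/.
This is a violation of constraint 3: "A word may not begin with /n/."
The remaining constraints (1, 2, 4, 5) are satisfied.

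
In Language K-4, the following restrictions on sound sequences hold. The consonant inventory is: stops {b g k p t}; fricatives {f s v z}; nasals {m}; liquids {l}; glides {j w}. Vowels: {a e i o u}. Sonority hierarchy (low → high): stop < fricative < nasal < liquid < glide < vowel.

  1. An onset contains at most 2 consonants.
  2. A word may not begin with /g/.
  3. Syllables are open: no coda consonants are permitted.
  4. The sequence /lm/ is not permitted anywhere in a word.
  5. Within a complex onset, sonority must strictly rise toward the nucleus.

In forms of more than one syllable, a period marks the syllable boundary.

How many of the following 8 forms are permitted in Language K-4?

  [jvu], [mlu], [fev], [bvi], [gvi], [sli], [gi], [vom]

[jvu] — violates constraint 5: syllable 1 onset /jv/: /j/ (glide, 5) → /v/ (fricative, 2) does not rise → not permitted
[mlu] — σ1 onset /ml/ (3→4 rises), coda /∅/ ok → permitted
[fev] — violates constraint 3: syllable 1 coda /v/ has 1 consonant (> 0) → not permitted
[bvi] — σ1 onset /bv/ (1→2 rises), coda /∅/ ok → permitted
[gvi] — violates constraint 2: word begins with /g/ → not permitted
[sli] — σ1 onset /sl/ (2→4 rises), coda /∅/ ok → permitted
[gi] — violates constraint 2: word begins with /g/ → not permitted
[vom] — violates constraint 3: syllable 1 coda /m/ has 1 consonant (> 0) → not permitted
Permitted: [mlu], [bvi], [sli] → 3.

3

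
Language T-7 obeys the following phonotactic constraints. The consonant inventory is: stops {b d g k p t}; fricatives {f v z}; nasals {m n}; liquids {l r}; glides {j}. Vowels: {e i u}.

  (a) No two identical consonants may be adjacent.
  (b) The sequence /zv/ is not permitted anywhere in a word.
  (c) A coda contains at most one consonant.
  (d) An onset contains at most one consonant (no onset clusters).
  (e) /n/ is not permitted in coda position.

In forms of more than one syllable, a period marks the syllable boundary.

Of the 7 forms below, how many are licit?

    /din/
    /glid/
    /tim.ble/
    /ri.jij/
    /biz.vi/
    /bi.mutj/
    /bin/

1

/din/ — violates constraint (e): syllable 1 coda contains /n/ → illicit
/glid/ — violates constraint (d): syllable 1 onset /gl/ has 2 consonants (> 1) → illicit
/tim.ble/ — violates constraint (d): syllable 2 onset /bl/ has 2 consonants (> 1) → illicit
/ri.jij/ — σ1 onset /r/, coda /∅/ ok; σ2 onset /j/, coda /j/ ok → licit
/biz.vi/ — violates constraint (b): contains banned sequence /zv/ → illicit
/bi.mutj/ — violates constraint (c): syllable 2 coda /tj/ has 2 consonants (> 1) → illicit
/bin/ — violates constraint (e): syllable 1 coda contains /n/ → illicit
Licit: /ri.jij/ → 1.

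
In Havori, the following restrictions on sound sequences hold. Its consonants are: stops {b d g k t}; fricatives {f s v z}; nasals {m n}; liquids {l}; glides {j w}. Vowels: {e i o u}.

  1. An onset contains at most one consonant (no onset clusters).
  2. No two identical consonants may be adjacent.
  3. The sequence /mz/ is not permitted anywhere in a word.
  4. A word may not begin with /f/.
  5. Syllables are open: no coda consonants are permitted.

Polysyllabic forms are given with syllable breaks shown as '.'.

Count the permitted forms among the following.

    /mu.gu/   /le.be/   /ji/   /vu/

4

/mu.gu/ — σ1 onset /m/, coda /∅/ ok; σ2 onset /g/, coda /∅/ ok → permitted
/le.be/ — σ1 onset /l/, coda /∅/ ok; σ2 onset /b/, coda /∅/ ok → permitted
/ji/ — σ1 onset /j/, coda /∅/ ok → permitted
/vu/ — σ1 onset /v/, coda /∅/ ok → permitted
Permitted: /mu.gu/, /le.be/, /ji/, /vu/ → 4.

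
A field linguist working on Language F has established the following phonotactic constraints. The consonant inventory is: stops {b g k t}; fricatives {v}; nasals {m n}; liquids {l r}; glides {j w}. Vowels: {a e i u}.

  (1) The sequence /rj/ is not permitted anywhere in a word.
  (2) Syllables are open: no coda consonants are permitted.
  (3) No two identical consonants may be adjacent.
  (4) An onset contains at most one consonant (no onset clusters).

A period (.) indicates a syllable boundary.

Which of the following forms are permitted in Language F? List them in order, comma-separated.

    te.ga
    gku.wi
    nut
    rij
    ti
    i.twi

te.ga, ti

te.ga — σ1 onset /t/, coda /∅/ ok; σ2 onset /g/, coda /∅/ ok → permitted
gku.wi — violates constraint 4: syllable 1 onset /gk/ has 2 consonants (> 1) → not permitted
nut — violates constraint 2: syllable 1 coda /t/ has 1 consonant (> 0) → not permitted
rij — violates constraint 2: syllable 1 coda /j/ has 1 consonant (> 0) → not permitted
ti — σ1 onset /t/, coda /∅/ ok → permitted
i.twi — violates constraint 4: syllable 2 onset /tw/ has 2 consonants (> 1) → not permitted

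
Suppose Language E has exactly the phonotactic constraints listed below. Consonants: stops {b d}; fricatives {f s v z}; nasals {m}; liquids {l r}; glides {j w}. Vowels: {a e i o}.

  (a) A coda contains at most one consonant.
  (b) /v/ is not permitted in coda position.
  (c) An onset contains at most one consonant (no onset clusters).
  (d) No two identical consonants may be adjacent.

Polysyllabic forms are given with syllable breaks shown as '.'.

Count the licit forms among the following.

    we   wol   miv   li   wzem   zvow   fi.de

4

we — σ1 onset /w/, coda /∅/ ok → licit
wol — σ1 onset /w/, coda /l/ ok → licit
miv — violates constraint (b): syllable 1 coda contains /v/ → illicit
li — σ1 onset /l/, coda /∅/ ok → licit
wzem — violates constraint (c): syllable 1 onset /wz/ has 2 consonants (> 1) → illicit
zvow — violates constraint (c): syllable 1 onset /zv/ has 2 consonants (> 1) → illicit
fi.de — σ1 onset /f/, coda /∅/ ok; σ2 onset /d/, coda /∅/ ok → licit
Licit: we, wol, li, fi.de → 4.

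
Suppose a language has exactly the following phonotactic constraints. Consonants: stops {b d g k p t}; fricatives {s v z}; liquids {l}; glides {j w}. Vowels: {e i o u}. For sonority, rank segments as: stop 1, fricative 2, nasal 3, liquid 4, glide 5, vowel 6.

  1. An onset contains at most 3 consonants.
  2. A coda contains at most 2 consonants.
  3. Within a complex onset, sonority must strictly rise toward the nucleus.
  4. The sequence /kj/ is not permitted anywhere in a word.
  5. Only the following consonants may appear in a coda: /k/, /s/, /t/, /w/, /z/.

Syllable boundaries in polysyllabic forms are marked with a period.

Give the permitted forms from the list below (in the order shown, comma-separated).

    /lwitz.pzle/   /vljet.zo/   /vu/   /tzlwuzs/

/lwitz.pzle/, /vljet.zo/, /vu/

/lwitz.pzle/ — σ1 onset /lw/ (4→5 rises), coda /tz/ (2C) ok; σ2 onset /pzl/ (1→2→4 rises), coda /∅/ ok → permitted
/vljet.zo/ — σ1 onset /vlj/ (2→4→5 rises), coda /t/ ok; σ2 onset /z/, coda /∅/ ok → permitted
/vu/ — σ1 onset /v/, coda /∅/ ok → permitted
/tzlwuzs/ — violates constraint 1: syllable 1 onset /tzlw/ has 4 consonants (> 3) → not permitted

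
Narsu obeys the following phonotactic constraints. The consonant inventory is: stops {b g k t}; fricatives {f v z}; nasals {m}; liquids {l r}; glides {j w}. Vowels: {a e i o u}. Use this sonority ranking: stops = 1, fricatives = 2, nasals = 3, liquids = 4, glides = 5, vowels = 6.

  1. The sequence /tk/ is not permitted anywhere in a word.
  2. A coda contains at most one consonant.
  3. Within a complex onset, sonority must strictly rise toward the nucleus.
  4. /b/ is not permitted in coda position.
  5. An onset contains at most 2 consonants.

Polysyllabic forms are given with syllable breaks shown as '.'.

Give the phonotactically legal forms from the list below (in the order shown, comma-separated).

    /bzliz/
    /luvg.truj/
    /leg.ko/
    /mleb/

/leg.ko/

/bzliz/ — violates constraint 5: syllable 1 onset /bzl/ has 3 consonants (> 2) → phonotactically illegal
/luvg.truj/ — violates constraint 2: syllable 1 coda /vg/ has 2 consonants (> 1) → phonotactically illegal
/leg.ko/ — σ1 onset /l/, coda /g/ ok; σ2 onset /k/, coda /∅/ ok → phonotactically legal
/mleb/ — violates constraint 4: syllable 1 coda contains /b/ → phonotactically illegal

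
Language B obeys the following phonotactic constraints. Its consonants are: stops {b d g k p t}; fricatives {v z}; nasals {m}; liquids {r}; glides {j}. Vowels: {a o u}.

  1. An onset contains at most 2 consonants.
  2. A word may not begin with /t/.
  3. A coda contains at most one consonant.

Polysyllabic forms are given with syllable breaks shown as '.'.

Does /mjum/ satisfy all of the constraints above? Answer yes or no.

yes

/mjum/ — σ1 onset /mj/ (2C), coda /m/ ok → phonotactically legal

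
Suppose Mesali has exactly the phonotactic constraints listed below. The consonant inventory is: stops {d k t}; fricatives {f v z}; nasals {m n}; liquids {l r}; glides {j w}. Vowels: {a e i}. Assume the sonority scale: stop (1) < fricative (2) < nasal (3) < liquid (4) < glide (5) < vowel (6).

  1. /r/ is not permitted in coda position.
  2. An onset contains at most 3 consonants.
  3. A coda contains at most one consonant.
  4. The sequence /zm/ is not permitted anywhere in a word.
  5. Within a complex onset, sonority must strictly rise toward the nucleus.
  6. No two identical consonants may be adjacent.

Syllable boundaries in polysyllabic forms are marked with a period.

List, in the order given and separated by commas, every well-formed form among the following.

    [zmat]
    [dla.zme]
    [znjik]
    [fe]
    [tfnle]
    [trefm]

[znjik], [fe]

[zmat] — violates constraint 4: contains banned sequence /zm/ → ill-formed
[dla.zme] — violates constraint 4: contains banned sequence /zm/ → ill-formed
[znjik] — σ1 onset /znj/ (2→3→5 rises), coda /k/ ok → well-formed
[fe] — σ1 onset /f/, coda /∅/ ok → well-formed
[tfnle] — violates constraint 2: syllable 1 onset /tfnl/ has 4 consonants (> 3) → ill-formed
[trefm] — violates constraint 3: syllable 1 coda /fm/ has 2 consonants (> 1) → ill-formed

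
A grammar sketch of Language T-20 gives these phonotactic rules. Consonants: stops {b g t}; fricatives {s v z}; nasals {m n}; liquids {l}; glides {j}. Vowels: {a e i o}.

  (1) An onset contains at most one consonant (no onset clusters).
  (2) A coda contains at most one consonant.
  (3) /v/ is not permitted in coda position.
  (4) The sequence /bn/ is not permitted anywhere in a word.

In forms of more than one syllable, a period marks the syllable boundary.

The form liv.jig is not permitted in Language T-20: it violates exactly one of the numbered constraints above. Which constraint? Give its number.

liv.jig: syllable 1 coda contains /v/.
This is a violation of constraint 3: "/v/ is not permitted in coda position."
The remaining constraints (1, 2, 4) are satisfied.

3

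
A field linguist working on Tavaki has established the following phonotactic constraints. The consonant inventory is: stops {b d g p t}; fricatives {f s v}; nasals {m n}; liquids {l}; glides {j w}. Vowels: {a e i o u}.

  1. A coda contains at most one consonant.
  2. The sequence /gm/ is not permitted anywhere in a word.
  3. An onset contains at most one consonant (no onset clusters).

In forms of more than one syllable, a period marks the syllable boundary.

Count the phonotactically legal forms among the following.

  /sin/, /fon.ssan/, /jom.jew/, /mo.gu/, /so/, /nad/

5

/sin/ — σ1 onset /s/, coda /n/ ok → phonotactically legal
/fon.ssan/ — violates constraint 3: syllable 2 onset /ss/ has 2 consonants (> 1) → phonotactically illegal
/jom.jew/ — σ1 onset /j/, coda /m/ ok; σ2 onset /j/, coda /w/ ok → phonotactically legal
/mo.gu/ — σ1 onset /m/, coda /∅/ ok; σ2 onset /g/, coda /∅/ ok → phonotactically legal
/so/ — σ1 onset /s/, coda /∅/ ok → phonotactically legal
/nad/ — σ1 onset /n/, coda /d/ ok → phonotactically legal
Phonotactically legal: /sin/, /jom.jew/, /mo.gu/, /so/, /nad/ → 5.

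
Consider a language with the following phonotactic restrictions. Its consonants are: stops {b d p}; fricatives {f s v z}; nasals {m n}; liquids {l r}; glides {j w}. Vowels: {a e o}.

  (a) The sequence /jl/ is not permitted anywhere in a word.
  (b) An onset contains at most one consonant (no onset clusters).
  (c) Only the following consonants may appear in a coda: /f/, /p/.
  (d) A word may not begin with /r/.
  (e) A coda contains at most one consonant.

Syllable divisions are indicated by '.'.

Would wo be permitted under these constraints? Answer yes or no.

yes

wo — σ1 onset /w/, coda /∅/ ok → permitted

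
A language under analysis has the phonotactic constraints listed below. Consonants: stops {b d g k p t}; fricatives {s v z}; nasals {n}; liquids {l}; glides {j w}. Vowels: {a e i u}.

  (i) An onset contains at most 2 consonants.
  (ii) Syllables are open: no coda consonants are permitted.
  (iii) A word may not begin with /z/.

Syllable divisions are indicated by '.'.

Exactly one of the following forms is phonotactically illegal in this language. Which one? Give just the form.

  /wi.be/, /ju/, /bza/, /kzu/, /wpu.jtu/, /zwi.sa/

/wi.be/ — σ1 onset /w/, coda /∅/ ok; σ2 onset /b/, coda /∅/ ok → phonotactically legal
/ju/ — σ1 onset /j/, coda /∅/ ok → phonotactically legal
/bza/ — σ1 onset /bz/ (2C), coda /∅/ ok → phonotactically legal
/kzu/ — σ1 onset /kz/ (2C), coda /∅/ ok → phonotactically legal
/wpu.jtu/ — σ1 onset /wp/ (2C), coda /∅/ ok; σ2 onset /jt/ (2C), coda /∅/ ok → phonotactically legal
/zwi.sa/ — violates constraint (iii): word begins with /z/ → phonotactically illegal

/zwi.sa/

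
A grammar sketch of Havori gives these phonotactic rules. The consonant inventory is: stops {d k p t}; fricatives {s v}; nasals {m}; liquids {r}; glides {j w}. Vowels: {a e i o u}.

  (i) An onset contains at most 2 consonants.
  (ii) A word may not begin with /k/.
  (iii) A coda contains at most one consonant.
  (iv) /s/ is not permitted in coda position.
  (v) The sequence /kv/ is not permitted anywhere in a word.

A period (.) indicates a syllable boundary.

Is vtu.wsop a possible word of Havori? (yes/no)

vtu.wsop — σ1 onset /vt/ (2C), coda /∅/ ok; σ2 onset /ws/ (2C), coda /p/ ok → licit

yes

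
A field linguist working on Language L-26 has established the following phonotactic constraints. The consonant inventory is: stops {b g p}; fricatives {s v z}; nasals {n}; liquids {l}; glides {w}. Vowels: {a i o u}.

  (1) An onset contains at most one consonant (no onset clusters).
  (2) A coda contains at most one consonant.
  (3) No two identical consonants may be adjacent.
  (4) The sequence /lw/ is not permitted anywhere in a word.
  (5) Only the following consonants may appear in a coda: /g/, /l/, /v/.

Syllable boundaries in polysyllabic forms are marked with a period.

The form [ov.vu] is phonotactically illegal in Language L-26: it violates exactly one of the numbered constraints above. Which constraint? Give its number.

3

[ov.vu]: adjacent identical consonants /vv/.
This is a violation of constraint 3: "No two identical consonants may be adjacent."
The remaining constraints (1, 2, 4, 5) are satisfied.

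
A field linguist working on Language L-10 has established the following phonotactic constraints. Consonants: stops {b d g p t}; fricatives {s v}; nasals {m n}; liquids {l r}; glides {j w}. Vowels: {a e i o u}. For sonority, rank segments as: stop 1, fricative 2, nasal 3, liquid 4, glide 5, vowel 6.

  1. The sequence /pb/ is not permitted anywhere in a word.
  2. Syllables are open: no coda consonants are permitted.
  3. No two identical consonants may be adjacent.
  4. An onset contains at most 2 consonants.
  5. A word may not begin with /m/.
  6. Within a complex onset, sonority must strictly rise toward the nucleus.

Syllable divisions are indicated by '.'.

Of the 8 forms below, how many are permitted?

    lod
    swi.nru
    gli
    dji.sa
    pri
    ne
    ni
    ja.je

7

lod — violates constraint 2: syllable 1 coda /d/ has 1 consonant (> 0) → not permitted
swi.nru — σ1 onset /sw/ (2→5 rises), coda /∅/ ok; σ2 onset /nr/ (3→4 rises), coda /∅/ ok → permitted
gli — σ1 onset /gl/ (1→4 rises), coda /∅/ ok → permitted
dji.sa — σ1 onset /dj/ (1→5 rises), coda /∅/ ok; σ2 onset /s/, coda /∅/ ok → permitted
pri — σ1 onset /pr/ (1→4 rises), coda /∅/ ok → permitted
ne — σ1 onset /n/, coda /∅/ ok → permitted
ni — σ1 onset /n/, coda /∅/ ok → permitted
ja.je — σ1 onset /j/, coda /∅/ ok; σ2 onset /j/, coda /∅/ ok → permitted
Permitted: swi.nru, gli, dji.sa, pri, ne, ni, ja.je → 7.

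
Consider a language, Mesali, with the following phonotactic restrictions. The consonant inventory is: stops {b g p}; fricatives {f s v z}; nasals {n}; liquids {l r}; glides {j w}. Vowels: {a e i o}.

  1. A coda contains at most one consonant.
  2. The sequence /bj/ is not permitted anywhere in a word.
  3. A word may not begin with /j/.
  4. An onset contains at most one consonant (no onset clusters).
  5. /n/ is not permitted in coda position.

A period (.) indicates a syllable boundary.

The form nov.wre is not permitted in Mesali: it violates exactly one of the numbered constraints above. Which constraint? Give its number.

nov.wre: syllable 2 onset /wr/ has 2 consonants (> 1).
This is a violation of constraint 4: "An onset contains at most one consonant (no onset clusters)."
The remaining constraints (1, 2, 3, 5) are satisfied.

4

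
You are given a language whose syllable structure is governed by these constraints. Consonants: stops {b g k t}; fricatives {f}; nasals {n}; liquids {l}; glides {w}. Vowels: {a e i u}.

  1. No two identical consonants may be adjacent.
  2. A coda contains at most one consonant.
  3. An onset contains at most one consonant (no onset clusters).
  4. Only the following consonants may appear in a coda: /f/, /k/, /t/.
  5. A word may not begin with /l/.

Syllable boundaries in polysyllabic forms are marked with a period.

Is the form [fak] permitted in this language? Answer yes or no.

yes

[fak] — σ1 onset /f/, coda /k/ ok → permitted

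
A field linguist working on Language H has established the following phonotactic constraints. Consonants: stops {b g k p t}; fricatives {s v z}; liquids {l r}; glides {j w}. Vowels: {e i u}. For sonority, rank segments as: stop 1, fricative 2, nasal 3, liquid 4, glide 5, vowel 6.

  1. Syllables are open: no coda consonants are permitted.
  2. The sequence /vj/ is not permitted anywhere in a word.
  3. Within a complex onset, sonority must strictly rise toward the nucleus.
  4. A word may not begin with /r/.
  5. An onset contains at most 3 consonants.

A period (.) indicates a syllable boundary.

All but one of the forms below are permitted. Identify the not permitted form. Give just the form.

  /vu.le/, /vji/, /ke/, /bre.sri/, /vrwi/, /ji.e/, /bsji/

/vu.le/ — σ1 onset /v/, coda /∅/ ok; σ2 onset /l/, coda /∅/ ok → permitted
/vji/ — violates constraint 2: contains banned sequence /vj/ → not permitted
/ke/ — σ1 onset /k/, coda /∅/ ok → permitted
/bre.sri/ — σ1 onset /br/ (1→4 rises), coda /∅/ ok; σ2 onset /sr/ (2→4 rises), coda /∅/ ok → permitted
/vrwi/ — σ1 onset /vrw/ (2→4→5 rises), coda /∅/ ok → permitted
/ji.e/ — σ1 onset /j/, coda /∅/ ok; σ2 onset /∅/, coda /∅/ ok → permitted
/bsji/ — σ1 onset /bsj/ (1→2→5 rises), coda /∅/ ok → permitted

/vji/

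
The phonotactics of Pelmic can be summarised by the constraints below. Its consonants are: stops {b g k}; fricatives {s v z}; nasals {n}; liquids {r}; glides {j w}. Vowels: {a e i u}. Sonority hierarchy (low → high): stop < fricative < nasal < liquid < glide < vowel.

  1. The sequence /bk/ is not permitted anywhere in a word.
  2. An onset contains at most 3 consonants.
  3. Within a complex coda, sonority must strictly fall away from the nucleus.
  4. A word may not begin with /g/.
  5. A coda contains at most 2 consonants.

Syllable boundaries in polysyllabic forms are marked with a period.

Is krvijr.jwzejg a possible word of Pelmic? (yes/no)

yes

krvijr.jwzejg — σ1 onset /krv/ (3C), coda /jr/ (5→4 falls) ok; σ2 onset /jwz/ (3C), coda /jg/ (5→1 falls) ok → licit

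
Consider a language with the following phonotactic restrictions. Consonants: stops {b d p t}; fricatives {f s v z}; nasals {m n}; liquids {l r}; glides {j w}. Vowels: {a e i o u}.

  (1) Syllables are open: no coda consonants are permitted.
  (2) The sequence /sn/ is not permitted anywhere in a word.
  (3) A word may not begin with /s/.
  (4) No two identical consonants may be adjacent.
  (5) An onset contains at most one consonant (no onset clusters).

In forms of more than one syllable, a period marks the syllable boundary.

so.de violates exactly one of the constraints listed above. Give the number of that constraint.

3

so.de: word begins with /s/.
This is a violation of constraint 3: "A word may not begin with /s/."
The remaining constraints (1, 2, 4, 5) are satisfied.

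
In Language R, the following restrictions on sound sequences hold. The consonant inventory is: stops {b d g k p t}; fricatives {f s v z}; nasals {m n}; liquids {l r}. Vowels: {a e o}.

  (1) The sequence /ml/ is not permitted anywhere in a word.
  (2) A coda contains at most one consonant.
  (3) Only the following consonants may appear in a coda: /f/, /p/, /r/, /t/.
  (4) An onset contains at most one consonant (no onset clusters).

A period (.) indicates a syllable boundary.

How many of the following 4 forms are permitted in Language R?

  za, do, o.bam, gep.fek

2

za — σ1 onset /z/, coda /∅/ ok → permitted
do — σ1 onset /d/, coda /∅/ ok → permitted
o.bam — violates constraint 3: syllable 2 coda contains /m/, which is not a licensed coda consonant → not permitted
gep.fek — violates constraint 3: syllable 2 coda contains /k/, which is not a licensed coda consonant → not permitted
Permitted: za, do → 2.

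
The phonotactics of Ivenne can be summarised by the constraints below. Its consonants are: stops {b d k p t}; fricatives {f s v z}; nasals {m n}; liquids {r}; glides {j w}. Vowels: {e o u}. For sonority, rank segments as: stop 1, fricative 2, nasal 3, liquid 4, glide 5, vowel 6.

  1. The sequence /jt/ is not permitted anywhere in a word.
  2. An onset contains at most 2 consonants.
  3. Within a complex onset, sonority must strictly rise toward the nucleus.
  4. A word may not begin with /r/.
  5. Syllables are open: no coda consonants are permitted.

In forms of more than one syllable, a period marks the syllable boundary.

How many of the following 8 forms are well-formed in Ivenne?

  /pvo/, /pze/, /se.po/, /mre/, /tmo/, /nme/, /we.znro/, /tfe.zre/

6

/pvo/ — σ1 onset /pv/ (1→2 rises), coda /∅/ ok → well-formed
/pze/ — σ1 onset /pz/ (1→2 rises), coda /∅/ ok → well-formed
/se.po/ — σ1 onset /s/, coda /∅/ ok; σ2 onset /p/, coda /∅/ ok → well-formed
/mre/ — σ1 onset /mr/ (3→4 rises), coda /∅/ ok → well-formed
/tmo/ — σ1 onset /tm/ (1→3 rises), coda /∅/ ok → well-formed
/nme/ — violates constraint 3: syllable 1 onset /nm/: /n/ (nasal, 3) → /m/ (nasal, 3) does not rise → ill-formed
/we.znro/ — violates constraint 2: syllable 2 onset /znr/ has 3 consonants (> 2) → ill-formed
/tfe.zre/ — σ1 onset /tf/ (1→2 rises), coda /∅/ ok; σ2 onset /zr/ (2→4 rises), coda /∅/ ok → well-formed
Well-formed: /pvo/, /pze/, /se.po/, /mre/, /tmo/, /tfe.zre/ → 6.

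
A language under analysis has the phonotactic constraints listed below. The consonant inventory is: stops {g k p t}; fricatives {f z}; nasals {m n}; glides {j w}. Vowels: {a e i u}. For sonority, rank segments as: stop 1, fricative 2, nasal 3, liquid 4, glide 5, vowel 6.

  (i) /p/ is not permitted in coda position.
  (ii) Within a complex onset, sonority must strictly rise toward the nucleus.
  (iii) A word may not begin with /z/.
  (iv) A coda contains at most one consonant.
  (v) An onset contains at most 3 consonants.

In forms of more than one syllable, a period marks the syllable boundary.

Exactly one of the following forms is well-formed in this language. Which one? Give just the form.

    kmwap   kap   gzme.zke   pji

pji

kmwap — violates constraint (i): syllable 1 coda contains /p/ → ill-formed
kap — violates constraint (i): syllable 1 coda contains /p/ → ill-formed
gzme.zke — violates constraint (ii): syllable 2 onset /zk/: /z/ (fricative, 2) → /k/ (stop, 1) does not rise → ill-formed
pji — σ1 onset /pj/ (1→5 rises), coda /∅/ ok → well-formed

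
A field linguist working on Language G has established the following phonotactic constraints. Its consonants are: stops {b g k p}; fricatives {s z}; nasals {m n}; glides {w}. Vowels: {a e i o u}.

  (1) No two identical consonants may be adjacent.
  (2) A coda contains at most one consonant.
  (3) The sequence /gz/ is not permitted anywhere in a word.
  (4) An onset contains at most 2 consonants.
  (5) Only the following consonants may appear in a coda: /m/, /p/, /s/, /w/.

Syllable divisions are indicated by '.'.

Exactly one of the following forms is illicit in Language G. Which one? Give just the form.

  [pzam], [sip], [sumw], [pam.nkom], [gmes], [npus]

[pzam] — σ1 onset /pz/ (2C), coda /m/ ok → licit
[sip] — σ1 onset /s/, coda /p/ ok → licit
[sumw] — violates constraint 2: syllable 1 coda /mw/ has 2 consonants (> 1) → illicit
[pam.nkom] — σ1 onset /p/, coda /m/ ok; σ2 onset /nk/ (2C), coda /m/ ok → licit
[gmes] — σ1 onset /gm/ (2C), coda /s/ ok → licit
[npus] — σ1 onset /np/ (2C), coda /s/ ok → licit

[sumw]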